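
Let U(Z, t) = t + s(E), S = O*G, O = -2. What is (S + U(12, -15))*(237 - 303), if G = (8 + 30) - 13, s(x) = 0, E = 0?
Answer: 4290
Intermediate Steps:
G = 25 (G = 38 - 13 = 25)
S = -50 (S = -2*25 = -50)
U(Z, t) = t (U(Z, t) = t + 0 = t)
(S + U(12, -15))*(237 - 303) = (-50 - 15)*(237 - 303) = -65*(-66) = 4290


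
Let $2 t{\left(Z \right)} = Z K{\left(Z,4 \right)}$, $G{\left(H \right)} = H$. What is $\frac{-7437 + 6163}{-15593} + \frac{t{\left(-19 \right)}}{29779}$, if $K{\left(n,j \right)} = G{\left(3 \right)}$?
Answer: $\frac{74988091}{928687894} \approx 0.080746$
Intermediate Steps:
$K{\left(n,j \right)} = 3$
$t{\left(Z \right)} = \frac{3 Z}{2}$ ($t{\left(Z \right)} = \frac{Z 3}{2} = \frac{3 Z}{2}$)
$\frac{-7437 + 6163}{-15593} + \frac{t{\left(-19 \right)}}{29779} = \frac{-7437 + 6163}{-15593} + \frac{\frac{3}{2} \left(-19\right)}{29779} = \left(-1274\right) \left(- \frac{1}{15593}\right) - \frac{57}{59558} = \frac{1274}{15593} - \frac{57}{59558} = \frac{74988091}{928687894}$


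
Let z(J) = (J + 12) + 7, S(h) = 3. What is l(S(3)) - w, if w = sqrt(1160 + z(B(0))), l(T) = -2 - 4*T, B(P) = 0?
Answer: -14 - 3*sqrt(131) ≈ -48.337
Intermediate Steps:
z(J) = 19 + J (z(J) = (12 + J) + 7 = 19 + J)
w = 3*sqrt(131) (w = sqrt(1160 + (19 + 0)) = sqrt(1160 + 19) = sqrt(1179) = 3*sqrt(131) ≈ 34.337)
l(S(3)) - w = (-2 - 4*3) - 3*sqrt(131) = (-2 - 12) - 3*sqrt(131) = -14 - 3*sqrt(131)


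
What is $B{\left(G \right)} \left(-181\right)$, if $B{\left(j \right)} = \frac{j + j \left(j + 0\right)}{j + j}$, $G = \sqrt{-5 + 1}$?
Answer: $- \frac{181}{2} - 181 i \approx -90.5 - 181.0 i$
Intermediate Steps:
$G = 2 i$ ($G = \sqrt{-4} = 2 i \approx 2.0 i$)
$B{\left(j \right)} = \frac{j + j^{2}}{2 j}$ ($B{\left(j \right)} = \frac{j + j j}{2 j} = \left(j + j^{2}\right) \frac{1}{2 j} = \frac{j + j^{2}}{2 j}$)
$B{\left(G \right)} \left(-181\right) = \left(\frac{1}{2} + \frac{2 i}{2}\right) \left(-181\right) = \left(\frac{1}{2} + i\right) \left(-181\right) = - \frac{181}{2} - 181 i$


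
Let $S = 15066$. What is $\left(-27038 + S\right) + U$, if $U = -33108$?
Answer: $-45080$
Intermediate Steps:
$\left(-27038 + S\right) + U = \left(-27038 + 15066\right) - 33108 = -11972 - 33108 = -45080$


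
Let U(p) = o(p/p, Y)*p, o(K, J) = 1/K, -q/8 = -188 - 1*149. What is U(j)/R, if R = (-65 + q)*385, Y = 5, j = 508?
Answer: 508/1012935 ≈ 0.00050151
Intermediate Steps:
q = 2696 (q = -8*(-188 - 1*149) = -8*(-188 - 149) = -8*(-337) = 2696)
U(p) = p (U(p) = p/((p/p)) = p/1 = 1*p = p)
R = 1012935 (R = (-65 + 2696)*385 = 2631*385 = 1012935)
U(j)/R = 508/1012935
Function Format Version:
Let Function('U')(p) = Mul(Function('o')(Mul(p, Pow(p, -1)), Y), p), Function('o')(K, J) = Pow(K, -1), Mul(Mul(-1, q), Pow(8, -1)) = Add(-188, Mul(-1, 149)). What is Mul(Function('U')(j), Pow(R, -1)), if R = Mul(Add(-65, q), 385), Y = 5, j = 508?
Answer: Rational(508, 1012935) ≈ 0.00050151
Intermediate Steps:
q = 2696 (q = Mul(-8, Add(-188, Mul(-1, 149))) = Mul(-8, Add(-188, -149)) = Mul(-8, -337) = 2696)
Function('U')(p) = p (Function('U')(p) = Mul(Pow(Mul(p, Pow(p, -1)), -1), p) = Mul(Pow(1, -1), p) = Mul(1, p) = p)
R = 1012935 (R = Mul(Add(-65, 2696), 385) = Mul(2631, 385) = 1012935)
Mul(Function('U')(j), Pow(R, -1)) = Mul(508, Pow(1012935, -1)) = Mul(508, Rational(1, 1012935)) = Rational(508, 1012935)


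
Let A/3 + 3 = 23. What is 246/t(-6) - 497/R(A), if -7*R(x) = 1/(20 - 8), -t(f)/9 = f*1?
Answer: 375773/9 ≈ 41753.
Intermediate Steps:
A = 60 (A = -9 + 3*23 = -9 + 69 = 60)
t(f) = -9*f
R(x) = -1/84 (R(x) = -1/(7*(20 - 8)) = -1/7/12 = -1/7*1/12 = -1/84)
246/t(-6) - 497/R(A) = 246/((-9*(-6))) - 497/(-1/84) = 246/54 - 497*(-84) = 246*(1/54) + 41748 = 41/9 + 41748 = 375773/9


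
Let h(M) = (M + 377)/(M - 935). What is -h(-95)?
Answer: 141/515 ≈ 0.27379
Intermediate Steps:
h(M) = (377 + M)/(-935 + M)
-h(-95) = -(377 - 95)/(-935 - 95) = -282/(-1030) = -(-1)*282/1030 = -1*(-141/515) = 141/515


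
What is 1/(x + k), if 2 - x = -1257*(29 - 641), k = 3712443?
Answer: 1/2943161 ≈ 3.3977e-7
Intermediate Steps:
x = -769282 (x = 2 - (-1257)*(29 - 641) = 2 - (-1257)*(-612) = 2 - 1*769284 = 2 - 769284 = -769282)
1/(x + k) = 1/(-769282 + 3712443) = 1/2943161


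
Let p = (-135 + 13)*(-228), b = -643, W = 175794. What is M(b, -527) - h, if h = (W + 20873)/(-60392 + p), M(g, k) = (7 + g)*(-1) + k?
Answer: 3747451/32576 ≈ 115.04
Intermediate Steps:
p = 27816 (p = -122*(-228) = 27816)
M(g, k) = -7 + k - g (M(g, k) = (-7 - g) + k = -7 + k - g)
h = -196667/32576 (h = (175794 + 20873)/(-60392 + 27816) = 196667/(-32576) = 196667*(-1/32576) = -196667/32576 ≈ -6.0372)
M(b, -527) - h = (-7 - 527 - 1*(-643)) - 1*(-196667/32576) = (-7 - 527 + 643) + 196667/32576 = 109 + 196667/32576 = 3747451/32576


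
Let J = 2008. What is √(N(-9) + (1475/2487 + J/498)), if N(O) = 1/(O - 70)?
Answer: √136289036857618/5435753 ≈ 2.1477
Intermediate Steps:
N(O) = 1/(-70 + O)
√(N(-9) + (1475/2487 + J/498)) = √(1/(-70 - 9) + (1475/2487 + 2008/498)) = √(1/(-79) + (1475*(1/2487) + 2008*(1/498))) = √(-1/79 + (1475/2487 + 1004/249)) = √(-1/79 + 318247/68807) = √(25072706/5435753) = √136289036857618/5435753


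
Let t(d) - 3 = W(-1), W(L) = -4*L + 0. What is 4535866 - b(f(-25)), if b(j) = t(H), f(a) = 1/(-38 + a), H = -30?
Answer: 4535859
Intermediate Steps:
W(L) = -4*L
t(d) = 7 (t(d) = 3 - 4*(-1) = 3 + 4 = 7)
b(j) = 7
4535866 - b(f(-25)) = 4535866 - 1*7 = 4535866 - 7 = 4535859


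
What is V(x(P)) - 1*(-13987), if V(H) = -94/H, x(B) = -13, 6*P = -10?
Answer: 181925/13 ≈ 13994.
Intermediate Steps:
P = -5/3 (P = (1/6)*(-10) = -5/3 ≈ -1.6667)
V(x(P)) - 1*(-13987) = -94/(-13) - 1*(-13987) = -94*(-1/13) + 13987 = 94/13 + 13987 = 181925/13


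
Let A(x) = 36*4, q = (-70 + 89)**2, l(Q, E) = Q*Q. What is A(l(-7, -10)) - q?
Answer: -217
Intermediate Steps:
l(Q, E) = Q**2
q = 361 (q = 19**2 = 361)
A(x) = 144
A(l(-7, -10)) - q = 144 - 1*361 = 144 - 361 = -217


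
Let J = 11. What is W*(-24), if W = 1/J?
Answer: -24/11 ≈ -2.1818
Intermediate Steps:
W = 1/11 ≈ 0.090909
W*(-24) = (1/11)*(-24) = -24/11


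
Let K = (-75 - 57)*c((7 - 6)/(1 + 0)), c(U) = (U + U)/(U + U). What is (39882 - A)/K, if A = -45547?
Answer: -85429/132 ≈ -647.19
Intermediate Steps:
c(U) = 1 (c(U) = (2*U)/((2*U)) = (2*U)*(1/(2*U)) = 1)
K = -132 (K = (-75 - 57)*1 = -132*1 = -132)
(39882 - A)/K = (39882 - 1*(-45547))/(-132) = (39882 + 45547)*(-1/132) = 85429*(-1/132) = -85429/132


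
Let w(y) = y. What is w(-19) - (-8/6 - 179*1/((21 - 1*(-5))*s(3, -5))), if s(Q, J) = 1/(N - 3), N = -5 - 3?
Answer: -7285/78 ≈ -93.397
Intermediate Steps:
N = -8
s(Q, J) = -1/11 (s(Q, J) = 1/(-8 - 3) = 1/(-11) = -1/11)
w(-19) - (-8/6 - 179*1/((21 - 1*(-5))*s(3, -5))) = -19 - (-8/6 - 179*(-11/(21 - 1*(-5)))) = -19 - (-8*⅙ - 179*(-11/(21 + 5))) = -19 - (-4/3 - 179/((-1/11*26))) = -19 - (-4/3 - 179/(-26/11)) = -19 - (-4/3 - 179*(-11/26)) = -19 - (-4/3 + 1969/26) = -19 - 1*5803/78 = -19 - 5803/78 = -7285/78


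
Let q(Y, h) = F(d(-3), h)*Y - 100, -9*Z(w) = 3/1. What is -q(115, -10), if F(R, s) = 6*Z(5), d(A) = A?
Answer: 330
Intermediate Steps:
Z(w) = -⅓ (Z(w) = -1/(3*1) = -1/3 = -⅑*3 = -⅓)
F(R, s) = -2 (F(R, s) = 6*(-⅓) = -2)
q(Y, h) = -100 - 2*Y (q(Y, h) = -2*Y - 100 = -100 - 2*Y)
-q(115, -10) = -(-100 - 2*115) = -(-100 - 230) = -1*(-330) = 330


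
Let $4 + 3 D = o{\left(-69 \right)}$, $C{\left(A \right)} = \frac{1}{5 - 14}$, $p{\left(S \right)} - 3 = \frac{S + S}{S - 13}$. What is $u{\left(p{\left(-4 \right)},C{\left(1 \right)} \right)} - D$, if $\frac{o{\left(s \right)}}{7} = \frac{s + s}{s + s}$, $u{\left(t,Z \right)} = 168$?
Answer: $167$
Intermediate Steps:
$p{\left(S \right)} = 3 + \frac{2 S}{-13 + S}$ ($p{\left(S \right)} = 3 + \frac{S + S}{S - 13} = 3 + \frac{2 S}{-13 + S}$)
$C{\left(A \right)} = - \frac{1}{9}$ ($C{\left(A \right)} = \frac{1}{-9} = - \frac{1}{9}$)
$o{\left(s \right)} = 7$ ($o{\left(s \right)} = 7 \frac{s + s}{s + s} = 7 \frac{2 s}{2 s} = 7 \cdot 2 s \frac{1}{2 s} = 7 \cdot 1 = 7$)
$D = 1$ ($D = - \frac{4}{3} + \frac{1}{3} \cdot 7 = - \frac{4}{3} + \frac{7}{3} = 1$)
$u{\left(p{\left(-4 \right)},C{\left(1 \right)} \right)} - D = 168 - 1 = 167$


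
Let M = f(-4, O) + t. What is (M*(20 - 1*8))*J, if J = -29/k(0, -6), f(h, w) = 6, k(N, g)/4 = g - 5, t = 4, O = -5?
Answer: 870/11 ≈ 79.091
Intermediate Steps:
k(N, g) = -20 + 4*g (k(N, g) = 4*(g - 5) = 4*(-5 + g) = -20 + 4*g)
J = 29/44 (J = -29/(-20 + 4*(-6)) = -29/(-20 - 24) = -29/(-44) = -29*(-1/44) = 29/44 ≈ 0.65909)
M = 10 (M = 6 + 4 = 10)
(M*(20 - 1*8))*J = (10*(20 - 1*8))*(29/44) = (10*(20 - 8))*(29/44) = (10*12)*(29/44) = 120*(29/44) = 870/11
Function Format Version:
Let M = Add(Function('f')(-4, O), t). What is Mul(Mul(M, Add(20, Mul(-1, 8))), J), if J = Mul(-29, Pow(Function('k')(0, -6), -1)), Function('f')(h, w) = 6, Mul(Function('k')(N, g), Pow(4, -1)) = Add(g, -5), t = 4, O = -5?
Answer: Rational(870, 11) ≈ 79.091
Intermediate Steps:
Function('k')(N, g) = Add(-20, Mul(4, g)) (Function('k')(N, g) = Mul(4, Add(g, -5)) = Mul(4, Add(-5, g)) = Add(-20, Mul(4, g)))
J = Rational(29, 44) (J = Mul(-29, Pow(Add(-20, Mul(4, -6)), -1)) = Mul(-29, Pow(Add(-20, -24), -1)) = Mul(-29, Pow(-44, -1)) = Mul(-29, Rational(-1, 44)) = Rational(29, 44) ≈ 0.65909)
M = 10 (M = Add(6, 4) = 10)
Mul(Mul(M, Add(20, Mul(-1, 8))), J) = Mul(Mul(10, Add(20, Mul(-1, 8))), Rational(29, 44)) = Mul(Mul(10, Add(20, -8)), Rational(29, 44)) = Mul(Mul(10, 12), Rational(29, 44)) = Mul(120, Rational(29, 44)) = Rational(870, 11)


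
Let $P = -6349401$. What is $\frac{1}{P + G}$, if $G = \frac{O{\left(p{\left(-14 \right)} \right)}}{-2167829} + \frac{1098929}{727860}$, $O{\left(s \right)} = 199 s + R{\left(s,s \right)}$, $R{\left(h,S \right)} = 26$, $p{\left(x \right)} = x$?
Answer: $- \frac{1577876015940}{10018565169186403199} \approx -1.575 \cdot 10^{-7}$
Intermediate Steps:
$O{\left(s \right)} = 26 + 199 s$ ($O{\left(s \right)} = 199 s + 26 = 26 + 199 s$)
$G = \frac{2384299048741}{1577876015940}$ ($G = \frac{26 + 199 \left(-14\right)}{-2167829} + \frac{1098929}{727860} = \left(26 - 2786\right) \left(- \frac{1}{2167829}\right) + 1098929 \cdot \frac{1}{727860} = \left(-2760\right) \left(- \frac{1}{2167829}\right) + \frac{1098929}{727860} = \frac{2760}{2167829} + \frac{1098929}{727860} = \frac{2384299048741}{1577876015940} \approx 1.5111$)
$\frac{1}{P + G} = \frac{1}{-6349401 + \frac{2384299048741}{1577876015940}} = \frac{1}{- \frac{10018565169186403199}{1577876015940}} = - \frac{1577876015940}{10018565169186403199}$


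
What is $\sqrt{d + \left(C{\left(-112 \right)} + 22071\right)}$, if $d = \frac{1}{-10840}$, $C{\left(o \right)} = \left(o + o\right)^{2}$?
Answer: $\frac{\sqrt{2122356768090}}{5420} \approx 268.79$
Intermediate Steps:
$C{\left(o \right)} = 4 o^{2}$ ($C{\left(o \right)} = \left(2 o\right)^{2} = 4 o^{2}$)
$d = - \frac{1}{10840} \approx -9.2251 \cdot 10^{-5}$
$\sqrt{d + \left(C{\left(-112 \right)} + 22071\right)} = \sqrt{- \frac{1}{10840} + \left(4 \left(-112\right)^{2} + 22071\right)} = \sqrt{- \frac{1}{10840} + \left(4 \cdot 12544 + 22071\right)} = \sqrt{- \frac{1}{10840} + \left(50176 + 22071\right)} = \sqrt{- \frac{1}{10840} + 72247} = \sqrt{\frac{783157479}{10840}} = \frac{\sqrt{2122356768090}}{5420}$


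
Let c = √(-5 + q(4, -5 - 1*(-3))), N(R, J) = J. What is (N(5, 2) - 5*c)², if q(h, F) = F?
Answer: (2 - 5*I*√7)² ≈ -171.0 - 52.915*I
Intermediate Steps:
c = I*√7 (c = √(-5 + (-5 - 1*(-3))) = √(-5 + (-5 + 3)) = √(-5 - 2) = √(-7) = I*√7 ≈ 2.6458*I)
(N(5, 2) - 5*c)² = (2 - 5*I*√7)²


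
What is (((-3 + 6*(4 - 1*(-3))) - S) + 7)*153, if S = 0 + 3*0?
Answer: 7038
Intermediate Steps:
S = 0 (S = 0 + 0 = 0)
(((-3 + 6*(4 - 1*(-3))) - S) + 7)*153 = (((-3 + 6*(4 - 1*(-3))) - 1*0) + 7)*153 = (((-3 + 6*(4 + 3)) + 0) + 7)*153 = (((-3 + 6*7) + 0) + 7)*153 = (((-3 + 42) + 0) + 7)*153 = ((39 + 0) + 7)*153 = (39 + 7)*153 = 46*153 = 7038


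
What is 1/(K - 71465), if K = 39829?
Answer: -1/31636 ≈ -3.1610e-5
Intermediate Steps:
1/(K - 71465) = 1/(39829 - 71465) = 1/(-31636) = -1/31636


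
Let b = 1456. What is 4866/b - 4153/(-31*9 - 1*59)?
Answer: 147913/9464 ≈ 15.629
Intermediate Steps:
4866/b - 4153/(-31*9 - 1*59) = 4866/1456 - 4153/(-31*9 - 1*59) = 4866*(1/1456) - 4153/(-279 - 59) = 2433/728 - 4153/(-338) = 2433/728 - 4153*(-1/338) = 2433/728 + 4153/338 = 147913/9464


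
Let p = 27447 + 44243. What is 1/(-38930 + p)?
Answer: 1/32760 ≈ 3.0525e-5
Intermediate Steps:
p = 71690
1/(-38930 + p) = 1/(-38930 + 71690) = 1/32760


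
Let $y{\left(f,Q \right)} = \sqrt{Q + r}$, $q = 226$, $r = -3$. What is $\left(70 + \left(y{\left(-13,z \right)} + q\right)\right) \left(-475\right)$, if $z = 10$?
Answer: $-140600 - 475 \sqrt{7} \approx -1.4186 \cdot 10^{5}$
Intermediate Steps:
$y{\left(f,Q \right)} = \sqrt{-3 + Q}$ ($y{\left(f,Q \right)} = \sqrt{Q - 3} = \sqrt{-3 + Q}$)
$\left(70 + \left(y{\left(-13,z \right)} + q\right)\right) \left(-475\right) = \left(70 + \left(\sqrt{-3 + 10} + 226\right)\right) \left(-475\right) = \left(70 + \left(\sqrt{7} + 226\right)\right) \left(-475\right) = \left(70 + \left(226 + \sqrt{7}\right)\right) \left(-475\right) = \left(296 + \sqrt{7}\right) \left(-475\right) = -140600 - 475 \sqrt{7}$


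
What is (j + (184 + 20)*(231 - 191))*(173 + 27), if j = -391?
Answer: 1553800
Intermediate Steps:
(j + (184 + 20)*(231 - 191))*(173 + 27) = (-391 + (184 + 20)*(231 - 191))*(173 + 27) = (-391 + 204*40)*200 = (-391 + 8160)*200 = 7769*200 = 1553800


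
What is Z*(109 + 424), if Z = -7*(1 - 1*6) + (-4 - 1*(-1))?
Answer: 17056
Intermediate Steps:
Z = 32 (Z = -7*(1 - 6) + (-4 + 1) = -7*(-5) - 3 = 35 - 3 = 32)
Z*(109 + 424) = 32*(109 + 424) = 32*533 = 17056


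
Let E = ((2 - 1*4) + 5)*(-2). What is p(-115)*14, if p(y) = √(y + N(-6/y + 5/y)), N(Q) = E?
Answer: 154*I ≈ 154.0*I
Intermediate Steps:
E = -6 (E = ((2 - 4) + 5)*(-2) = (-2 + 5)*(-2) = 3*(-2) = -6)
N(Q) = -6
p(y) = √(-6 + y) (p(y) = √(y - 6) = √(-6 + y))
p(-115)*14 = √(-6 - 115)*14 = √(-121)*14 = (11*I)*14 = 154*I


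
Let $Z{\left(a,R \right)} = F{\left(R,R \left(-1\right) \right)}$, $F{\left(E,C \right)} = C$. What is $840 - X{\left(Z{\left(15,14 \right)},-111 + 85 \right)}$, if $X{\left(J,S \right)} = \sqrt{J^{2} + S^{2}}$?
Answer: $840 - 2 \sqrt{218} \approx 810.47$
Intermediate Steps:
$Z{\left(a,R \right)} = - R$ ($Z{\left(a,R \right)} = R \left(-1\right) = - R$)
$840 - X{\left(Z{\left(15,14 \right)},-111 + 85 \right)} = 840 - \sqrt{\left(\left(-1\right) 14\right)^{2} + \left(-111 + 85\right)^{2}} = 840 - \sqrt{\left(-14\right)^{2} + \left(-26\right)^{2}} = 840 - \sqrt{196 + 676} = 840 - \sqrt{872} = 840 - 2 \sqrt{218}$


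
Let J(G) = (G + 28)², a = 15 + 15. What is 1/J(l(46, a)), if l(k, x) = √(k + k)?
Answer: 219/119716 - 7*√23/29929 ≈ 0.00070765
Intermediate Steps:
a = 30
l(k, x) = √2*√k (l(k, x) = √(2*k) = √2*√k)
J(G) = (28 + G)²
1/J(l(46, a)) = 1/((28 + √2*√46)²) = 1/((28 + 2*√23)²) = (28 + 2*√23)⁻²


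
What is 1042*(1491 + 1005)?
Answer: 2600832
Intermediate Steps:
1042*(1491 + 1005) = 1042*2496 = 2600832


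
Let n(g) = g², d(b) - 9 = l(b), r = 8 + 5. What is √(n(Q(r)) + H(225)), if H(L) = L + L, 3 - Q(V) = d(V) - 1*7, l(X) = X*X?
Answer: 9*√354 ≈ 169.33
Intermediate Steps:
l(X) = X²
r = 13
d(b) = 9 + b²
Q(V) = 1 - V² (Q(V) = 3 - ((9 + V²) - 1*7) = 3 - ((9 + V²) - 7) = 3 - (2 + V²) = 3 + (-2 - V²) = 1 - V²)
H(L) = 2*L
√(n(Q(r)) + H(225)) = √((1 - 1*13²)² + 2*225) = √((1 - 1*169)² + 450) = √((1 - 169)² + 450) = √((-168)² + 450) = √(28224 + 450) = √28674 = 9*√354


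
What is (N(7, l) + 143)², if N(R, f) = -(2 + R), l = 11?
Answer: 17956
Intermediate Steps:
N(R, f) = -2 - R
(N(7, l) + 143)² = ((-2 - 1*7) + 143)² = ((-2 - 7) + 143)² = (-9 + 143)² = 134² = 17956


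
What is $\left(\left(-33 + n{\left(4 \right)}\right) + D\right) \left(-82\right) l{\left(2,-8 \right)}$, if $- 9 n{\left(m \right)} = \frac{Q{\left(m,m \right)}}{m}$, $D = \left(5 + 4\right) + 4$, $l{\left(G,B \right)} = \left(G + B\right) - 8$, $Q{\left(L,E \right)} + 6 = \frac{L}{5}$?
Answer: $- \frac{1025738}{45} \approx -22794.0$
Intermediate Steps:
$Q{\left(L,E \right)} = -6 + \frac{L}{5}$
$l{\left(G,B \right)} = -8 + B + G$ ($l{\left(G,B \right)} = \left(B + G\right) - 8 = -8 + B + G$)
$D = 13$ ($D = 9 + 4 = 13$)
$n{\left(m \right)} = - \frac{-6 + \frac{m}{5}}{9 m}$ ($n{\left(m \right)} = - \frac{\left(-6 + \frac{m}{5}\right) \frac{1}{m}}{9} = - \frac{\frac{1}{m} \left(-6 + \frac{m}{5}\right)}{9} = - \frac{-6 + \frac{m}{5}}{9 m}$)
$\left(\left(-33 + n{\left(4 \right)}\right) + D\right) \left(-82\right) l{\left(2,-8 \right)} = \left(\left(-33 + \frac{30 - 4}{45 \cdot 4}\right) + 13\right) \left(-82\right) \left(-8 - 8 + 2\right) = \left(\left(-33 + \frac{1}{45} \cdot \frac{1}{4} \left(30 - 4\right)\right) + 13\right) \left(-82\right) \left(-14\right) = \left(\left(-33 + \frac{1}{45} \cdot \frac{1}{4} \cdot 26\right) + 13\right) \left(-82\right) \left(-14\right) = \left(\left(-33 + \frac{13}{90}\right) + 13\right) \left(-82\right) \left(-14\right) = \left(- \frac{2957}{90} + 13\right) \left(-82\right) \left(-14\right) = \left(- \frac{1787}{90}\right) \left(-82\right) \left(-14\right) = \frac{73267}{45} \left(-14\right) = - \frac{1025738}{45}$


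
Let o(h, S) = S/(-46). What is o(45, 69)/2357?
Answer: -3/4714 ≈ -0.00063640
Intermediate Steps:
o(h, S) = -S/46 (o(h, S) = S*(-1/46) = -S/46)
o(45, 69)/2357 = -1/46*69/2357 = -3/2*1/2357 = -3/4714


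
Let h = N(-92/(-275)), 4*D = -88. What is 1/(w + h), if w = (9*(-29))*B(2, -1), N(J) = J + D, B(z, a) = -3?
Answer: 275/209367 ≈ 0.0013135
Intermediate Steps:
D = -22 (D = (¼)*(-88) = -22)
N(J) = -22 + J (N(J) = J - 22 = -22 + J)
h = -5958/275 (h = -22 - 92/(-275) = -22 - 92*(-1/275) = -22 + 92/275 = -5958/275 ≈ -21.665)
w = 783 (w = (9*(-29))*(-3) = -261*(-3) = 783)
1/(w + h) = 1/(783 - 5958/275) = 1/(209367/275) = 275/209367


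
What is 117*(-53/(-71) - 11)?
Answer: -85176/71 ≈ -1199.7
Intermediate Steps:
117*(-53/(-71) - 11) = 117*(-53*(-1/71) - 11) = 117*(53/71 - 11) = 117*(-728/71) = -85176/71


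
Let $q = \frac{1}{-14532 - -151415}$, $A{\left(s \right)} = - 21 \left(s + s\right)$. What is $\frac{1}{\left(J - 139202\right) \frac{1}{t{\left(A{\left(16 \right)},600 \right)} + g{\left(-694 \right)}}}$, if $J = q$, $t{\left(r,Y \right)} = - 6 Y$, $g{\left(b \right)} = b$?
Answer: $\frac{587775602}{19054387365} \approx 0.030847$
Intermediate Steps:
$A{\left(s \right)} = - 42 s$ ($A{\left(s \right)} = - 21 \cdot 2 s = - 42 s$)
$q = \frac{1}{136883}$ ($q = \frac{1}{-14532 + 151415} = \frac{1}{136883} \approx 7.3055 \cdot 10^{-6}$)
$J = \frac{1}{136883} \approx 7.3055 \cdot 10^{-6}$
$\frac{1}{\left(J - 139202\right) \frac{1}{t{\left(A{\left(16 \right)},600 \right)} + g{\left(-694 \right)}}} = \frac{1}{\left(\frac{1}{136883} - 139202\right) \frac{1}{\left(-6\right) 600 - 694}} = \frac{1}{\left(- \frac{19054387365}{136883}\right) \frac{1}{-3600 - 694}} = \frac{1}{\left(- \frac{19054387365}{136883}\right) \frac{1}{-4294}} = \frac{1}{\left(- \frac{19054387365}{136883}\right) \left(- \frac{1}{4294}\right)} = \frac{1}{\frac{19054387365}{587775602}} = \frac{587775602}{19054387365}$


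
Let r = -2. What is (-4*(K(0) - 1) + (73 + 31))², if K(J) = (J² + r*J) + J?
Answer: 11664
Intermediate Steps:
K(J) = J² - J (K(J) = (J² - 2*J) + J = J² - J)
(-4*(K(0) - 1) + (73 + 31))² = (-4*(0*(-1 + 0) - 1) + (73 + 31))² = (-4*(0*(-1) - 1) + 104)² = (-4*(0 - 1) + 104)² = (-4*(-1) + 104)² = (4 + 104)² = 108² = 11664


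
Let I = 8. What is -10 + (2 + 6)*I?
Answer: 54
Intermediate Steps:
-10 + (2 + 6)*I = -10 + (2 + 6)*8 = -10 + 8*8 = -10 + 64 = 54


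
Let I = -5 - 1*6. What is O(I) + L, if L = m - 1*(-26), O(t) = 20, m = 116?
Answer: 162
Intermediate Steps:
I = -11 (I = -5 - 6 = -11)
L = 142 (L = 116 - 1*(-26) = 116 + 26 = 142)
O(I) + L = 20 + 142 = 162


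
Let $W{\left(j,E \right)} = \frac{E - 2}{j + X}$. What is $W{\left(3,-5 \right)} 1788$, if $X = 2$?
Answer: $- \frac{12516}{5} \approx -2503.2$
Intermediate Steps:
$W{\left(j,E \right)} = \frac{-2 + E}{2 + j}$ ($W{\left(j,E \right)} = \frac{E - 2}{j + 2} = \frac{-2 + E}{2 + j}$)
$W{\left(3,-5 \right)} 1788 = \frac{-2 - 5}{2 + 3} \cdot 1788 = \frac{1}{5} \left(-7\right) 1788 = \left(- \frac{7}{5}\right) 1788 = - \frac{12516}{5}$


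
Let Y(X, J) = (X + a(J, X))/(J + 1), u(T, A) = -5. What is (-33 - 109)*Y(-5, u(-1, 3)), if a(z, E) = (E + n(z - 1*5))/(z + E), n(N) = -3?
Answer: -1491/10 ≈ -149.10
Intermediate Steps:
a(z, E) = (-3 + E)/(E + z) (a(z, E) = (E - 3)/(z + E) = (-3 + E)/(E + z))
Y(X, J) = (X + (-3 + X)/(J + X))/(1 + J) (Y(X, J) = (X + (-3 + X)/(X + J))/(J + 1) = (X + (-3 + X)/(J + X))/(1 + J))
(-33 - 109)*Y(-5, u(-1, 3)) = (-33 - 109)*((-3 - 5 - 5*(-5 - 5))/((1 - 5)*(-5 - 5))) = -142*(-3 - 5 - 5*(-10))/((-4)*(-10)) = -(-71)*(-1)*(-3 - 5 + 50)/(2*10) = -(-71)*(-1)*42/(2*10) = -142*21/20 = -1491/10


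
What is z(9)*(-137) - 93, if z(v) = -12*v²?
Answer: 133071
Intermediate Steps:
z(9)*(-137) - 93 = -12*9²*(-137) - 93 = -12*81*(-137) - 93 = -972*(-137) - 93 = 133164 - 93 = 133071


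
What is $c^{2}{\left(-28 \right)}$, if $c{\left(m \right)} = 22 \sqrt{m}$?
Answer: $-13552$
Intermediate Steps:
$c^{2}{\left(-28 \right)} = \left(22 \sqrt{-28}\right)^{2} = \left(22 \cdot 2 i \sqrt{7}\right)^{2} = \left(44 i \sqrt{7}\right)^{2} = -13552$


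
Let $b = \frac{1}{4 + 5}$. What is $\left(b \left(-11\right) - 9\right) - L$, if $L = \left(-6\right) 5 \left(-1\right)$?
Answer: $- \frac{362}{9} \approx -40.222$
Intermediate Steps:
$L = 30$ ($L = \left(-30\right) \left(-1\right) = 30$)
$b = \frac{1}{9} \approx 0.11111$
$\left(b \left(-11\right) - 9\right) - L = \left(\frac{1}{9} \left(-11\right) - 9\right) - 30 = \left(- \frac{11}{9} - 9\right) - 30 = - \frac{92}{9} - 30 = - \frac{362}{9}$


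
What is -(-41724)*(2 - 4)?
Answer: -83448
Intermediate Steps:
-(-41724)*(2 - 4) = -(-41724)*(-2) = -10431*8 = -83448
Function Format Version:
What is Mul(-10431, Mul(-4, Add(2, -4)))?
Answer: -83448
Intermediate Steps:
Mul(-10431, Mul(-4, Add(2, -4))) = Mul(-10431, Mul(-4, -2)) = Mul(-10431, 8) = -83448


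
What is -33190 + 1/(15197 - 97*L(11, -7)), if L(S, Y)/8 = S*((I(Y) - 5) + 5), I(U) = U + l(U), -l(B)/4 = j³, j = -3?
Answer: -28109905411/846939 ≈ -33190.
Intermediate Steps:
l(B) = 108 (l(B) = -4*(-3)³ = -4*(-27) = 108)
I(U) = 108 + U (I(U) = U + 108 = 108 + U)
L(S, Y) = 8*S*(108 + Y) (L(S, Y) = 8*(S*(((108 + Y) - 5) + 5)) = 8*(S*((103 + Y) + 5)) = 8*(S*(108 + Y)) = 8*S*(108 + Y))
-33190 + 1/(15197 - 97*L(11, -7)) = -33190 + 1/(15197 - 776*11*(108 - 7)) = -33190 + 1/(15197 - 776*11*101) = -33190 + 1/(15197 - 97*8888) = -33190 + 1/(15197 - 862136) = -33190 + 1/(-846939) = -33190 - 1/846939 = -28109905411/846939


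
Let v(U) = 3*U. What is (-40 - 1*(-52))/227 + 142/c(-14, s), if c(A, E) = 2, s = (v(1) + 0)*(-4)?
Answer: 16129/227 ≈ 71.053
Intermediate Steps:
s = -12 (s = (3*1 + 0)*(-4) = (3 + 0)*(-4) = 3*(-4) = -12)
(-40 - 1*(-52))/227 + 142/c(-14, s) = (-40 - 1*(-52))/227 + 142/2 = (-40 + 52)*(1/227) + 142*(½) = 12*(1/227) + 71 = 12/227 + 71 = 16129/227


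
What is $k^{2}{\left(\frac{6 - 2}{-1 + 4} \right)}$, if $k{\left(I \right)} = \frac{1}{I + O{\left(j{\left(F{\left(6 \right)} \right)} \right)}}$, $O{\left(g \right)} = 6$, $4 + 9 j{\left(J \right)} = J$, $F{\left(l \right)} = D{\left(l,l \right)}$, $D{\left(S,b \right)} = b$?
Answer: $\frac{9}{484} \approx 0.018595$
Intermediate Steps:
$F{\left(l \right)} = l$
$j{\left(J \right)} = - \frac{4}{9} + \frac{J}{9}$
$k{\left(I \right)} = \frac{1}{6 + I}$ ($k{\left(I \right)} = \frac{1}{I + 6} = \frac{1}{6 + I}$)
$k^{2}{\left(\frac{6 - 2}{-1 + 4} \right)} = \left(\frac{1}{6 + \frac{6 - 2}{-1 + 4}}\right)^{2} = \left(\frac{1}{6 + \frac{4}{3}}\right)^{2} = \left(\frac{1}{\frac{22}{3}}\right)^{2} = \left(\frac{3}{22}\right)^{2} = \frac{9}{484}$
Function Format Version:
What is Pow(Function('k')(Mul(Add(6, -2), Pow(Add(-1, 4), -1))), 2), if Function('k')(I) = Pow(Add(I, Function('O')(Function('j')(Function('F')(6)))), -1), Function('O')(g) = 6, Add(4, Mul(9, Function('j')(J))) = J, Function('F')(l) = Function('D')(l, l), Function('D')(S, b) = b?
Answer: Rational(9, 484) ≈ 0.018595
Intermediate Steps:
Function('F')(l) = l
Function('j')(J) = Add(Rational(-4, 9), Mul(Rational(1, 9), J))
Function('k')(I) = Pow(Add(6, I), -1) (Function('k')(I) = Pow(Add(I, 6), -1) = Pow(Add(6, I), -1))
Pow(Function('k')(Mul(Add(6, -2), Pow(Add(-1, 4), -1))), 2) = Pow(Pow(Add(6, Mul(Add(6, -2), Pow(Add(-1, 4), -1))), -1), 2) = Pow(Pow(Add(6, Mul(4, Pow(3, -1))), -1), 2) = Pow(Pow(Add(6, Mul(4, Rational(1, 3))), -1), 2) = Pow(Pow(Add(6, Rational(4, 3)), -1), 2) = Pow(Pow(Rational(22, 3), -1), 2) = Pow(Rational(3, 22), 2) = Rational(9, 484)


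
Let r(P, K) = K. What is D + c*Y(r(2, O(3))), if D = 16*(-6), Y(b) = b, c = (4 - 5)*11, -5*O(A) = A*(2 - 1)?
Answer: -447/5 ≈ -89.400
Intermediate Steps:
O(A) = -A/5 (O(A) = -A*(2 - 1)/5 = -A/5)
c = -11 (c = -1*11 = -11)
D = -96
D + c*Y(r(2, O(3))) = -96 - (-11)*3/5 = -96 - 11*(-3/5) = -96 + 33/5 = -447/5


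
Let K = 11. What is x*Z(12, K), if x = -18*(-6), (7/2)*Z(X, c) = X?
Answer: 2592/7 ≈ 370.29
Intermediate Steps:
Z(X, c) = 2*X/7
x = 108
x*Z(12, K) = 108*((2/7)*12) = 108*(24/7) = 2592/7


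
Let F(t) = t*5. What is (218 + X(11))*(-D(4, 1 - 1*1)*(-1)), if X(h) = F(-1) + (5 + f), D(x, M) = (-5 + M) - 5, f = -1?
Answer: -2170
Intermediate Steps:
D(x, M) = -10 + M
F(t) = 5*t
X(h) = -1 (X(h) = 5*(-1) + (5 - 1) = -5 + 4 = -1)
(218 + X(11))*(-D(4, 1 - 1*1)*(-1)) = (218 - 1)*(-(-10 + (1 - 1*1))*(-1)) = 217*(-(-10 + (1 - 1))*(-1)) = 217*(-(-10 + 0)*(-1)) = 217*(-1*(-10)*(-1)) = 217*(10*(-1)) = 217*(-10) = -2170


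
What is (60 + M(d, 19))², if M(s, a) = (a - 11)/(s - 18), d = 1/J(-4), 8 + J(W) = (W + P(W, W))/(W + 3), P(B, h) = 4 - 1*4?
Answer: 18905104/5329 ≈ 3547.6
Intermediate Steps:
P(B, h) = 0 (P(B, h) = 4 - 4 = 0)
J(W) = -8 + W/(3 + W) (J(W) = -8 + (W + 0)/(W + 3) = -8 + W/(3 + W))
d = -¼ (d = 1/((-24 - 7*(-4))/(3 - 4)) = 1/((-24 + 28)/(-1)) = 1/(-1*4) = 1/(-4) = -¼ ≈ -0.25000)
M(s, a) = (-11 + a)/(-18 + s)
(60 + M(d, 19))² = (60 + (-11 + 19)/(-18 - ¼))² = (60 + 8/(-73/4))² = (60 - 4/73*8)² = (60 - 32/73)² = (4348/73)² = 18905104/5329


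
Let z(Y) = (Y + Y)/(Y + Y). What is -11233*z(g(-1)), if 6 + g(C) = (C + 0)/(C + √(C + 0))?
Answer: -11233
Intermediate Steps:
g(C) = -6 + C/(C + √C) (g(C) = -6 + (C + 0)/(C + √(C + 0)) = -6 + C/(C + √C))
z(Y) = 1 (z(Y) = (2*Y)/((2*Y)) = (2*Y)*(1/(2*Y)) = 1)
-11233*z(g(-1)) = -11233*1 = -11233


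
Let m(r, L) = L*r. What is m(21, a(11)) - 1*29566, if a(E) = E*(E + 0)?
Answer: -27025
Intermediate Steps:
a(E) = E² (a(E) = E*E = E²)
m(21, a(11)) - 1*29566 = 11²*21 - 1*29566 = 121*21 - 29566 = 2541 - 29566 = -27025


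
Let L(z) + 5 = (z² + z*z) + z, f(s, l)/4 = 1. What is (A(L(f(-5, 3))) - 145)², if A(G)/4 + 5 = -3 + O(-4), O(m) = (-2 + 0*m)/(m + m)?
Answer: 30976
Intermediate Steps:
O(m) = -1/m (O(m) = (-2 + 0)/((2*m)) = -1/m)
f(s, l) = 4 (f(s, l) = 4*1 = 4)
L(z) = -5 + z + 2*z² (L(z) = -5 + ((z² + z*z) + z) = -5 + ((z² + z²) + z) = -5 + (2*z² + z) = -5 + (z + 2*z²) = -5 + z + 2*z²)
A(G) = -31 (A(G) = -20 + 4*(-3 - 1/(-4)) = -20 + 4*(-3 - 1*(-¼)) = -20 + 4*(-3 + ¼) = -20 + 4*(-11/4) = -20 - 11 = -31)
(A(L(f(-5, 3))) - 145)² = (-31 - 145)² = (-176)² = 30976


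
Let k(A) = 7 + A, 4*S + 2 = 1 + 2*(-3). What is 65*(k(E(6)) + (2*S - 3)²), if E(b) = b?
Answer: 14365/4 ≈ 3591.3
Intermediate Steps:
S = -7/4 (S = -½ + (1 + 2*(-3))/4 = -½ + (1 - 6)/4 = -½ + (¼)*(-5) = -½ - 5/4 = -7/4 ≈ -1.7500)
65*(k(E(6)) + (2*S - 3)²) = 65*((7 + 6) + (2*(-7/4) - 3)²) = 65*(13 + (-7/2 - 3)²) = 65*(13 + (-13/2)²) = 65*(13 + 169/4) = 65*(221/4) = 14365/4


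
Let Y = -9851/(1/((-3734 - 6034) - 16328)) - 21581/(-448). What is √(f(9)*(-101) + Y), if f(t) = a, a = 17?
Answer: √16452481739/8 ≈ 16033.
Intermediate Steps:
f(t) = 17
Y = 16452591627/64 (Y = -9851/(1/(-9768 - 16328)) - 21581*(-1/448) = -9851/(1/(-26096)) + 3083/64 = -9851/(-1/26096) + 3083/64 = -9851*(-26096) + 3083/64 = 257071696 + 3083/64 = 16452591627/64 ≈ 2.5707e+8)
√(f(9)*(-101) + Y) = √(17*(-101) + 16452591627/64) = √(-1717 + 16452591627/64) = √(16452481739/64) = √16452481739/8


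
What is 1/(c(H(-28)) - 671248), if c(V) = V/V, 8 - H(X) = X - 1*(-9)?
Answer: -1/671247 ≈ -1.4898e-6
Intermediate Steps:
H(X) = -1 - X (H(X) = 8 - (X - 1*(-9)) = 8 - (X + 9) = 8 - (9 + X) = 8 + (-9 - X) = -1 - X)
c(V) = 1
1/(c(H(-28)) - 671248) = 1/(1 - 671248) = 1/(-671247) = -1/671247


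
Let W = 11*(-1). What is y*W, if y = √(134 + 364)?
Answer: -11*√498 ≈ -245.48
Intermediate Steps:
W = -11
y = √498 ≈ 22.316
y*W = √498*(-11) = -11*√498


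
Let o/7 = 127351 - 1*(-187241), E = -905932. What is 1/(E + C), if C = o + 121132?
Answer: 1/1417344 ≈ 7.0555e-7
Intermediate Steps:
o = 2202144 (o = 7*(127351 - 1*(-187241)) = 7*(127351 + 187241) = 7*314592 = 2202144)
C = 2323276 (C = 2202144 + 121132 = 2323276)
1/(E + C) = 1/(-905932 + 2323276) = 1/1417344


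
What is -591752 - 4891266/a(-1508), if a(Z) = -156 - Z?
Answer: -402469985/676 ≈ -5.9537e+5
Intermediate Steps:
-591752 - 4891266/a(-1508) = -591752 - 4891266/(-156 - 1*(-1508)) = -591752 - 4891266/(-156 + 1508) = -591752 - 4891266/1352 = -591752 - 1*2445633/676 = -591752 - 2445633/676 = -402469985/676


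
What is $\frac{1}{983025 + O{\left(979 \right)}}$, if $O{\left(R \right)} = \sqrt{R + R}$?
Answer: $\frac{983025}{966338148667} - \frac{\sqrt{1958}}{966338148667} \approx 1.0172 \cdot 10^{-6}$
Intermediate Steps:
$O{\left(R \right)} = \sqrt{2} \sqrt{R}$ ($O{\left(R \right)} = \sqrt{2 R} = \sqrt{2} \sqrt{R}$)
$\frac{1}{983025 + O{\left(979 \right)}} = \frac{1}{983025 + \sqrt{2} \sqrt{979}} = \frac{1}{983025 + \sqrt{1958}}$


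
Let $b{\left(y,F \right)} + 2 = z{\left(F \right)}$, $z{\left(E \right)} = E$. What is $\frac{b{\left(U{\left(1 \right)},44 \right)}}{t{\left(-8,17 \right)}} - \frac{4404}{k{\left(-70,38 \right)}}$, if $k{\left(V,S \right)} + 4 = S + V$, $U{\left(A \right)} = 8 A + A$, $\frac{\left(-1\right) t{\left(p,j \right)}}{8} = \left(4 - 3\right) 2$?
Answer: $\frac{2873}{24} \approx 119.71$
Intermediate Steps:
$t{\left(p,j \right)} = -16$ ($t{\left(p,j \right)} = - 8 \left(4 - 3\right) 2 = - 8 \cdot 1 \cdot 2 = \left(-8\right) 2 = -16$)
$U{\left(A \right)} = 9 A$
$b{\left(y,F \right)} = -2 + F$
$k{\left(V,S \right)} = -4 + S + V$ ($k{\left(V,S \right)} = -4 + \left(S + V\right) = -4 + S + V$)
$\frac{b{\left(U{\left(1 \right)},44 \right)}}{t{\left(-8,17 \right)}} - \frac{4404}{k{\left(-70,38 \right)}} = \frac{-2 + 44}{-16} - \frac{4404}{-4 + 38 - 70} = 42 \left(- \frac{1}{16}\right) - \frac{4404}{-36} = - \frac{21}{8} - - \frac{367}{3} = - \frac{21}{8} + \frac{367}{3} = \frac{2873}{24}$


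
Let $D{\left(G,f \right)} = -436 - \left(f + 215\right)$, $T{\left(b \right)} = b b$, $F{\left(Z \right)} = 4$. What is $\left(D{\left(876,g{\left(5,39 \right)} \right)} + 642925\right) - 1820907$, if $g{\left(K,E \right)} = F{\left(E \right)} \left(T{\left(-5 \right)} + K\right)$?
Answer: $-1178753$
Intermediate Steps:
$T{\left(b \right)} = b^{2}$
$g{\left(K,E \right)} = 100 + 4 K$ ($g{\left(K,E \right)} = 4 \left(\left(-5\right)^{2} + K\right) = 4 \left(25 + K\right) = 100 + 4 K$)
$D{\left(G,f \right)} = -651 - f$ ($D{\left(G,f \right)} = -436 - \left(215 + f\right) = -651 - f$)
$\left(D{\left(876,g{\left(5,39 \right)} \right)} + 642925\right) - 1820907 = \left(\left(-651 - \left(100 + 4 \cdot 5\right)\right) + 642925\right) - 1820907 = \left(\left(-651 - \left(100 + 20\right)\right) + 642925\right) - 1820907 = \left(\left(-651 - 120\right) + 642925\right) - 1820907 = \left(-771 + 642925\right) - 1820907 = 642154 - 1820907 = -1178753$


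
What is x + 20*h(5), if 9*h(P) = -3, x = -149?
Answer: -467/3 ≈ -155.67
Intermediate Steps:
h(P) = -1/3 (h(P) = (1/9)*(-3) = -1/3)
x + 20*h(5) = -149 + 20*(-1/3) = -149 - 20/3 = -467/3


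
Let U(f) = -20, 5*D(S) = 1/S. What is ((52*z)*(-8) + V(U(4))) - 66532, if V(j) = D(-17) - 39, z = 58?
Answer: -7709416/85 ≈ -90699.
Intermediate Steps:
D(S) = 1/(5*S)
V(j) = -3316/85 (V(j) = (1/5)/(-17) - 39 = (1/5)*(-1/17) - 39 = -1/85 - 39 = -3316/85)
((52*z)*(-8) + V(U(4))) - 66532 = ((52*58)*(-8) - 3316/85) - 66532 = (3016*(-8) - 3316/85) - 66532 = (-24128 - 3316/85) - 66532 = -2054196/85 - 66532 = -7709416/85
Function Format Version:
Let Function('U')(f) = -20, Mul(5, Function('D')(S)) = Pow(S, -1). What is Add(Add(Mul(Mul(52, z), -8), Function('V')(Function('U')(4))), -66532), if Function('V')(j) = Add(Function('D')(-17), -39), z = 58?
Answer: Rational(-7709416, 85) ≈ -90699.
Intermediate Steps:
Function('D')(S) = Mul(Rational(1, 5), Pow(S, -1))
Function('V')(j) = Rational(-3316, 85) (Function('V')(j) = Add(Mul(Rational(1, 5), Pow(-17, -1)), -39) = Add(Mul(Rational(1, 5), Rational(-1, 17)), -39) = Add(Rational(-1, 85), -39) = Rational(-3316, 85))
Add(Add(Mul(Mul(52, z), -8), Function('V')(Function('U')(4))), -66532) = Add(Add(Mul(Mul(52, 58), -8), Rational(-3316, 85)), -66532) = Add(Add(Mul(3016, -8), Rational(-3316, 85)), -66532) = Add(Add(-24128, Rational(-3316, 85)), -66532) = Add(Rational(-2054196, 85), -66532) = Rational(-7709416, 85)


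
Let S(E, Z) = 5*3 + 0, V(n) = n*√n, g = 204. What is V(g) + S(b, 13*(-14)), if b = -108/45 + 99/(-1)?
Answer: 15 + 408*√51 ≈ 2928.7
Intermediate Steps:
V(n) = n^(3/2)
b = -507/5 (b = -108*1/45 + 99*(-1) = -12/5 - 99 = -507/5 ≈ -101.40)
S(E, Z) = 15 (S(E, Z) = 15 + 0 = 15)
V(g) + S(b, 13*(-14)) = 204^(3/2) + 15 = 408*√51 + 15 = 15 + 408*√51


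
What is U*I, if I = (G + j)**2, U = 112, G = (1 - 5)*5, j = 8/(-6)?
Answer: 458752/9 ≈ 50972.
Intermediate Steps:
j = -4/3 (j = 8*(-1/6) = -4/3 ≈ -1.3333)
G = -20 (G = -4*5 = -20)
I = 4096/9 (I = (-20 - 4/3)**2 = (-64/3)**2 = 4096/9 ≈ 455.11)
U*I = 112*(4096/9) = 458752/9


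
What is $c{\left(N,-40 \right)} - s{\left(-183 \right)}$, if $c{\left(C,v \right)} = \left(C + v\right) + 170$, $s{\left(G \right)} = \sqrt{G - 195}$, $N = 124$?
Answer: $254 - 3 i \sqrt{42} \approx 254.0 - 19.442 i$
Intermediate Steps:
$s{\left(G \right)} = \sqrt{-195 + G}$
$c{\left(C,v \right)} = 170 + C + v$
$c{\left(N,-40 \right)} - s{\left(-183 \right)} = \left(170 + 124 - 40\right) - \sqrt{-195 - 183} = 254 - \sqrt{-378} = 254 - 3 i \sqrt{42}$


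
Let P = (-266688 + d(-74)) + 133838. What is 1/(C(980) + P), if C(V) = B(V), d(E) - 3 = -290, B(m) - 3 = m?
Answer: -1/132154 ≈ -7.5669e-6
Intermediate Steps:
B(m) = 3 + m
d(E) = -287 (d(E) = 3 - 290 = -287)
C(V) = 3 + V
P = -133137 (P = (-266688 - 287) + 133838 = -266975 + 133838 = -133137)
1/(C(980) + P) = 1/((3 + 980) - 133137) = 1/(983 - 133137) = 1/(-132154) = -1/132154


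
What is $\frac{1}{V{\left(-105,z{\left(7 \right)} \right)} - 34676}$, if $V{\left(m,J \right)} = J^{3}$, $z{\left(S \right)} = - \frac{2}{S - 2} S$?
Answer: $- \frac{125}{4337244} \approx -2.882 \cdot 10^{-5}$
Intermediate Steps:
$z{\left(S \right)} = - \frac{2 S}{-2 + S}$ ($z{\left(S \right)} = - \frac{2}{-2 + S} S = - \frac{2 S}{-2 + S}$)
$\frac{1}{V{\left(-105,z{\left(7 \right)} \right)} - 34676} = \frac{1}{\left(\left(-2\right) 7 \frac{1}{-2 + 7}\right)^{3} - 34676} = \frac{1}{\left(\left(-2\right) 7 \cdot \frac{1}{5}\right)^{3} - 34676} = \frac{1}{\left(- \frac{14}{5}\right)^{3} - 34676} = \frac{1}{- \frac{2744}{125} - 34676} = \frac{1}{- \frac{4337244}{125}} = - \frac{125}{4337244}$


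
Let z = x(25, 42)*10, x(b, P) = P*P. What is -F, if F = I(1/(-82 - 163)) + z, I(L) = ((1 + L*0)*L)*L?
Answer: -1058841001/60025 ≈ -17640.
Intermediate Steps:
x(b, P) = P²
I(L) = L² (I(L) = ((1 + 0)*L)*L = (1*L)*L = L*L = L²)
z = 17640 (z = 42²*10 = 1764*10 = 17640)
F = 1058841001/60025 (F = (1/(-82 - 163))² + 17640 = (1/(-245))² + 17640 = (-1/245)² + 17640 = 1/60025 + 17640 = 1058841001/60025 ≈ 17640.)
-F = -1*1058841001/60025 = -1058841001/60025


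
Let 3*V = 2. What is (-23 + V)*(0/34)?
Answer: 0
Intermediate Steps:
V = 2/3 (V = (1/3)*2 = 2/3 ≈ 0.66667)
(-23 + V)*(0/34) = (-23 + 2/3)*(0/34) = -0/34 = -67/3*0 = 0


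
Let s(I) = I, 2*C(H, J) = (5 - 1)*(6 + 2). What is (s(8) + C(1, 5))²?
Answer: 576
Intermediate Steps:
C(H, J) = 16 (C(H, J) = ((5 - 1)*(6 + 2))/2 = (4*8)/2 = (½)*32 = 16)
(s(8) + C(1, 5))² = (8 + 16)² = 24² = 576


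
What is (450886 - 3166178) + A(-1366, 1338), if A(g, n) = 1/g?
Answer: -3709088873/1366 ≈ -2.7153e+6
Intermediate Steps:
(450886 - 3166178) + A(-1366, 1338) = (450886 - 3166178) + 1/(-1366) = -2715292 - 1/1366 = -3709088873/1366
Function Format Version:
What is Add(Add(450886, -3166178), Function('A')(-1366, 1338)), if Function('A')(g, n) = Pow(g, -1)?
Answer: Rational(-3709088873, 1366) ≈ -2.7153e+6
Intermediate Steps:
Add(Add(450886, -3166178), Function('A')(-1366, 1338)) = Add(Add(450886, -3166178), Pow(-1366, -1)) = Add(-2715292, Rational(-1, 1366)) = Rational(-3709088873, 1366)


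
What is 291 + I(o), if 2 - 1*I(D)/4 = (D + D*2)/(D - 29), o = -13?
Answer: 2067/7 ≈ 295.29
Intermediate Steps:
I(D) = 8 - 12*D/(-29 + D) (I(D) = 8 - 4*(D + D*2)/(D - 29) = 8 - 4*(D + 2*D)/(-29 + D) = 8 - 4*3*D/(-29 + D) = 8 - 12*D/(-29 + D))
291 + I(o) = 291 + 4*(-58 - 1*(-13))/(-29 - 13) = 291 + 4*(-58 + 13)/(-42) = 291 + 4*(-1/42)*(-45) = 291 + 30/7 = 2067/7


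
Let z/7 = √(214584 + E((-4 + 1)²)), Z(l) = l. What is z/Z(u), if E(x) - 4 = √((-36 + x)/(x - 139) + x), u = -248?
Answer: -7*√(3626537200 + 390*√17290)/32240 ≈ -13.075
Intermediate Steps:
E(x) = 4 + √(x + (-36 + x)/(-139 + x)) (E(x) = 4 + √((-36 + x)/(x - 139) + x) = 4 + √((-36 + x)/(-139 + x) + x) = 4 + √(x + (-36 + x)/(-139 + x)))
z = 7*√(214588 + 3*√17290/130) (z = 7*√(214584 + (4 + √((-36 + (-4 + 1)² + (-4 + 1)²*(-139 + (-4 + 1)²))/(-139 + (-4 + 1)²)))) = 7*√(214584 + (4 + √((-36 + (-3)² + (-3)²*(-139 + (-3)²))/(-139 + (-3)²)))) = 7*√(214584 + (4 + √((-36 + 9 + 9*(-139 + 9))/(-139 + 9)))) = 7*√(214584 + (4 + √((-36 + 9 + 9*(-130))/(-130)))) = 7*√(214584 + (4 + √(-(-36 + 9 - 1170)/130))) = 7*√(214584 + (4 + √(-1/130*(-1197)))) = 7*√(214584 + (4 + √(1197/130))) = 7*√(214584 + (4 + 3*√17290/130)) = 7*√(214588 + 3*√17290/130) ≈ 3242.7)
z/Z(u) = (7*√(3626537200 + 390*√17290)/130)/(-248) = (7*√(3626537200 + 390*√17290)/130)*(-1/248) = -7*√(3626537200 + 390*√17290)/32240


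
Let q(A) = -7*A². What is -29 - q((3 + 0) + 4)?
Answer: 314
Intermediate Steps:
-29 - q((3 + 0) + 4) = -29 - (-7)*((3 + 0) + 4)² = -29 - (-7)*(3 + 4)² = -29 - (-7)*7² = -29 - (-7)*49 = -29 - 1*(-343) = -29 + 343 = 314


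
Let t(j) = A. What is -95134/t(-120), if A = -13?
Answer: 7318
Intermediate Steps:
t(j) = -13
-95134/t(-120) = -95134/(-13) = -95134*(-1/13) = 7318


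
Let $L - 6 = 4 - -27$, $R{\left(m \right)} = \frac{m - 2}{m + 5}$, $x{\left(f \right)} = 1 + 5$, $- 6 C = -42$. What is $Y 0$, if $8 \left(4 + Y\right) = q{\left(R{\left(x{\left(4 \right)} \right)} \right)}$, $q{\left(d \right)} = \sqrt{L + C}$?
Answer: $0$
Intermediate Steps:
$C = 7$ ($C = \left(- \frac{1}{6}\right) \left(-42\right) = 7$)
$x{\left(f \right)} = 6$
$R{\left(m \right)} = \frac{-2 + m}{5 + m}$
$L = 37$ ($L = 6 + \left(4 - -27\right) = 6 + \left(4 + 27\right) = 6 + 31 = 37$)
$q{\left(d \right)} = 2 \sqrt{11}$ ($q{\left(d \right)} = \sqrt{37 + 7} = \sqrt{44} = 2 \sqrt{11}$)
$Y = -4 + \frac{\sqrt{11}}{4}$ ($Y = -4 + \frac{2 \sqrt{11}}{8} = -4 + \frac{\sqrt{11}}{4} \approx -3.1708$)
$Y 0 = \left(-4 + \frac{\sqrt{11}}{4}\right) 0 = 0$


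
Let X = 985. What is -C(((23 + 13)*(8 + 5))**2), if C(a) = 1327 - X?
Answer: -342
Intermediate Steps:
C(a) = 342 (C(a) = 1327 - 1*985 = 1327 - 985 = 342)
-C(((23 + 13)*(8 + 5))**2) = -1*342 = -342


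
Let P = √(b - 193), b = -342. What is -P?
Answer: -I*√535 ≈ -23.13*I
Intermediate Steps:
P = I*√535 (P = √(-342 - 193) = √(-535) = I*√535 ≈ 23.13*I)
-P = -I*√535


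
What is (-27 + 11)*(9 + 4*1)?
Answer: -208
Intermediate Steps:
(-27 + 11)*(9 + 4*1) = -16*(9 + 4) = -16*13 = -208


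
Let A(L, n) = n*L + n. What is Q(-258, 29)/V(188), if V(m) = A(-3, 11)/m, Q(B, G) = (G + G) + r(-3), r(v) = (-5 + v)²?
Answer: -11468/11 ≈ -1042.5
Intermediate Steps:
A(L, n) = n + L*n (A(L, n) = L*n + n = n + L*n)
Q(B, G) = 64 + 2*G (Q(B, G) = (G + G) + (-5 - 3)² = 2*G + (-8)² = 2*G + 64 = 64 + 2*G)
V(m) = -22/m (V(m) = (11*(1 - 3))/m = (11*(-2))/m = -22/m)
Q(-258, 29)/V(188) = (64 + 2*29)/((-22/188)) = (64 + 58)/((-22*1/188)) = 122/(-11/94) = 122*(-94/11) = -11468/11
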